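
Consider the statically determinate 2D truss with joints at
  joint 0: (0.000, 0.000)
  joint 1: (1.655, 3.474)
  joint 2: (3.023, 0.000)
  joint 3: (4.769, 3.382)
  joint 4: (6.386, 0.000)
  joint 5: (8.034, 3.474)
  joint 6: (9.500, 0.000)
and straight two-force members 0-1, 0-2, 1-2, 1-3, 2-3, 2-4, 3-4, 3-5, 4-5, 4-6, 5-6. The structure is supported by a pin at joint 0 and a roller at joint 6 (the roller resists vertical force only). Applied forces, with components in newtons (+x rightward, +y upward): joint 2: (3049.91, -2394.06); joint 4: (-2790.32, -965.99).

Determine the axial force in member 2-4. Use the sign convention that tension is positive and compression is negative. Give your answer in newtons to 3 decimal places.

N=7 nodes, M=11 members, R=3 reactions → 2N=14, M+R=14
member 0 (0-1): L=3.8481, (cx,cy)=(0.4301,0.9028)
member 1 (0-2): L=3.0230, (cx,cy)=(1.0000,0.0000)
member 2 (1-2): L=3.7336, (cx,cy)=(0.3664,-0.9305)
member 3 (1-3): L=3.1154, (cx,cy)=(0.9996,-0.0295)
member 4 (2-3): L=3.8061, (cx,cy)=(0.4587,0.8886)
member 5 (2-4): L=3.3630, (cx,cy)=(1.0000,0.0000)
member 6 (3-4): L=3.7487, (cx,cy)=(0.4314,-0.9022)
member 7 (3-5): L=3.2663, (cx,cy)=(0.9996,0.0282)
member 8 (4-5): L=3.8451, (cx,cy)=(0.4286,0.9035)
member 9 (4-6): L=3.1140, (cx,cy)=(1.0000,0.0000)
member 10 (5-6): L=3.7707, (cx,cy)=(0.3888,-0.9213)
solve A·x = −loads:
  F[0-1] = -2158.7408 N (compression)
  F[0-2] = +1188.0318 N (tension)
  F[1-2] = +2149.0262 N (tension)
  F[1-3] = -1716.5895 N (compression)
  F[2-3] = +443.9492 N (tension)
  F[2-4] = -1278.1350 N (compression)
  F[3-4] = -533.4825 N (compression)
  F[3-5] = -1282.5753 N (compression)
  F[4-5] = +1601.8803 N (tension)
  F[4-6] = +595.4997 N (tension)
  F[5-6] = -1531.6667 N (compression)
  Rx@0 = -259.5900 N
  Ry@0 = +1948.8863 N
  Ry@6 = +1411.1637 N

-1278.135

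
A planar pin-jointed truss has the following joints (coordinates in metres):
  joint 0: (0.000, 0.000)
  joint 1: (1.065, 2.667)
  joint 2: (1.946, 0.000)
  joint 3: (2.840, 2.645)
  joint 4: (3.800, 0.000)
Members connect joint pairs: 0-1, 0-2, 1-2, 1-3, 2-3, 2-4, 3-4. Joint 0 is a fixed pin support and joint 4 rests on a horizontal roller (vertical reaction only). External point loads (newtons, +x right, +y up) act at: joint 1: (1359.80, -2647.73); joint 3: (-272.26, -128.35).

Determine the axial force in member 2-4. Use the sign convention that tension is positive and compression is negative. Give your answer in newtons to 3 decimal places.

581.750

N=5 nodes, M=7 members, R=3 reactions → 2N=10, M+R=10
member 0 (0-1): L=2.8718, (cx,cy)=(0.3709,0.9287)
member 1 (0-2): L=1.9460, (cx,cy)=(1.0000,0.0000)
member 2 (1-2): L=2.8087, (cx,cy)=(0.3137,-0.9495)
member 3 (1-3): L=1.7751, (cx,cy)=(0.9999,-0.0124)
member 4 (2-3): L=2.7920, (cx,cy)=(0.3202,0.9473)
member 5 (2-4): L=1.8540, (cx,cy)=(1.0000,0.0000)
member 6 (3-4): L=2.8138, (cx,cy)=(0.3412,-0.9400)
solve A·x = −loads:
  F[0-1] = -1263.3205 N (compression)
  F[0-2] = +1556.0428 N (tension)
  F[1-2] = -1535.2805 N (compression)
  F[1-3] = -1346.8452 N (compression)
  F[2-3] = +1538.8208 N (tension)
  F[2-4] = +581.7504 N (tension)
  F[3-4] = -1705.1513 N (compression)
  Rx@0 = -1087.5400 N
  Ry@0 = +1173.2365 N
  Ry@4 = +1602.8435 N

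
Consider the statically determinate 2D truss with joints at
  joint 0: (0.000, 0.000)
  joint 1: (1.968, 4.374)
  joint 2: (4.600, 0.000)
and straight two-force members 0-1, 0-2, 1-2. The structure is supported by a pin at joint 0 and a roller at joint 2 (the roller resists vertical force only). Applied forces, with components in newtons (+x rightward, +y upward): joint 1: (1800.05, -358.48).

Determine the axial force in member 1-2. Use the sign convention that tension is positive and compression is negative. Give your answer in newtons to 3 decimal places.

N=3 nodes, M=3 members, R=3 reactions → 2N=6, M+R=6
member 0 (0-1): L=4.7963, (cx,cy)=(0.4103,0.9119)
member 1 (0-2): L=4.6000, (cx,cy)=(1.0000,0.0000)
member 2 (1-2): L=5.1048, (cx,cy)=(0.5156,-0.8568)
solve A·x = −loads:
  F[0-1] = +1651.9637 N (tension)
  F[0-2] = +1122.2284 N (tension)
  F[1-2] = -2176.5906 N (compression)
  Rx@0 = -1800.0500 N
  Ry@0 = -1506.4999 N
  Ry@2 = +1864.9799 N

-2176.591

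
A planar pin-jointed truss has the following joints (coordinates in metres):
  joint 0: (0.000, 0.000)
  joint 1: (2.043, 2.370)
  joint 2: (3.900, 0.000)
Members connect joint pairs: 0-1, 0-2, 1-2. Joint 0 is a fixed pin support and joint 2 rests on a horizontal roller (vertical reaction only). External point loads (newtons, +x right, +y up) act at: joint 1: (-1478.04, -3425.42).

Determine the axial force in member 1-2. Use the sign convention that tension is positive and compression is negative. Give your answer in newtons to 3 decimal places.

N=3 nodes, M=3 members, R=3 reactions → 2N=6, M+R=6
member 0 (0-1): L=3.1290, (cx,cy)=(0.6529,0.7574)
member 1 (0-2): L=3.9000, (cx,cy)=(1.0000,0.0000)
member 2 (1-2): L=3.0109, (cx,cy)=(0.6168,-0.7871)
solve A·x = −loads:
  F[0-1] = -3339.2297 N (compression)
  F[0-2] = +702.2121 N (tension)
  F[1-2] = -1138.5409 N (compression)
  Rx@0 = +1478.0400 N
  Ry@0 = +2529.2204 N
  Ry@2 = +896.1996 N

-1138.541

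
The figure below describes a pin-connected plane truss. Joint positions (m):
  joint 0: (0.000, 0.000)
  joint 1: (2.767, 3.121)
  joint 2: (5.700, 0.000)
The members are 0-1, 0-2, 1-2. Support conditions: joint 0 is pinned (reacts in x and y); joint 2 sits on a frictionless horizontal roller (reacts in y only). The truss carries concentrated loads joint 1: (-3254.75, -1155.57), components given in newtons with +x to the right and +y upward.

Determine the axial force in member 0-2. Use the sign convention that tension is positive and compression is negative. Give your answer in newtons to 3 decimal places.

-1147.601

N=3 nodes, M=3 members, R=3 reactions → 2N=6, M+R=6
member 0 (0-1): L=4.1710, (cx,cy)=(0.6634,0.7483)
member 1 (0-2): L=5.7000, (cx,cy)=(1.0000,0.0000)
member 2 (1-2): L=4.2829, (cx,cy)=(0.6848,-0.7287)
solve A·x = −loads:
  F[0-1] = -3176.3065 N (compression)
  F[0-2] = -1147.6010 N (compression)
  F[1-2] = +1675.7744 N (tension)
  Rx@0 = +3254.7500 N
  Ry@0 = +2376.7301 N
  Ry@2 = -1221.1601 N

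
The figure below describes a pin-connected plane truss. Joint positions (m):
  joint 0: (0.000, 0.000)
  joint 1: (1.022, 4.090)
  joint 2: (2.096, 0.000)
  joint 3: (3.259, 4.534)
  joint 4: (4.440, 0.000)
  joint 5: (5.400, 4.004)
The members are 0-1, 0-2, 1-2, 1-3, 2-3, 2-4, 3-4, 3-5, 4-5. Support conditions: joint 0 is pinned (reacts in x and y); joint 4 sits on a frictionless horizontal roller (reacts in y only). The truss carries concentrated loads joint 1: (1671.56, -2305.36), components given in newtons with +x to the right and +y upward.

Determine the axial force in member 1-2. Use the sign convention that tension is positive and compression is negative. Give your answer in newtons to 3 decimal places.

-2372.069

N=6 nodes, M=9 members, R=3 reactions → 2N=12, M+R=12
member 0 (0-1): L=4.2158, (cx,cy)=(0.2424,0.9702)
member 1 (0-2): L=2.0960, (cx,cy)=(1.0000,0.0000)
member 2 (1-2): L=4.2287, (cx,cy)=(0.2540,-0.9672)
member 3 (1-3): L=2.2806, (cx,cy)=(0.9809,0.1947)
member 4 (2-3): L=4.6808, (cx,cy)=(0.2485,0.9686)
member 5 (2-4): L=2.3440, (cx,cy)=(1.0000,0.0000)
member 6 (3-4): L=4.6853, (cx,cy)=(0.2521,-0.9677)
member 7 (3-5): L=2.2056, (cx,cy)=(0.9707,-0.2403)
member 8 (4-5): L=4.1175, (cx,cy)=(0.2332,0.9724)
solve A·x = −loads:
  F[0-1] = -242.1419 N (compression)
  F[0-2] = +1730.2610 N (tension)
  F[1-2] = -2372.0691 N (compression)
  F[1-3] = -1149.8002 N (compression)
  F[2-3] = +2368.5616 N (tension)
  F[2-4] = +539.3010 N (tension)
  F[3-4] = -2139.5261 N (compression)
  F[3-5] = -0.0000 N (tension)
  F[4-5] = -0.0000 N (tension)
  Rx@0 = -1671.5600 N
  Ry@0 = +234.9189 N
  Ry@4 = +2070.4411 N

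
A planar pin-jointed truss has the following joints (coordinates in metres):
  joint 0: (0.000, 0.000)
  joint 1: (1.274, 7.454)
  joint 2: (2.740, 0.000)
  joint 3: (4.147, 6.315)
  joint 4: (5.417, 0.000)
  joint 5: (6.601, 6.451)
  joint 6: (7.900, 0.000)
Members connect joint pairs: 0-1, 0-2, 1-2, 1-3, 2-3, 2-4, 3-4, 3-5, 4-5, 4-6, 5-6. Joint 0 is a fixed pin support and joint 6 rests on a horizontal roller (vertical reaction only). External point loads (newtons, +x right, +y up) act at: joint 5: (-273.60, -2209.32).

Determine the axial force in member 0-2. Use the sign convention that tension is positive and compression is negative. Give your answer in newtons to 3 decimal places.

-173.325

N=7 nodes, M=11 members, R=3 reactions → 2N=14, M+R=14
member 0 (0-1): L=7.5621, (cx,cy)=(0.1685,0.9857)
member 1 (0-2): L=2.7400, (cx,cy)=(1.0000,0.0000)
member 2 (1-2): L=7.5968, (cx,cy)=(0.1930,-0.9812)
member 3 (1-3): L=3.0905, (cx,cy)=(0.9296,-0.3685)
member 4 (2-3): L=6.4698, (cx,cy)=(0.2175,0.9761)
member 5 (2-4): L=2.6770, (cx,cy)=(1.0000,0.0000)
member 6 (3-4): L=6.4414, (cx,cy)=(0.1972,-0.9804)
member 7 (3-5): L=2.4578, (cx,cy)=(0.9985,0.0553)
member 8 (4-5): L=6.5588, (cx,cy)=(0.1805,0.9836)
member 9 (4-6): L=2.4830, (cx,cy)=(1.0000,0.0000)
member 10 (5-6): L=6.5805, (cx,cy)=(0.1974,-0.9803)
solve A·x = −loads:
  F[0-1] = -595.2038 N (compression)
  F[0-2] = -173.3248 N (compression)
  F[1-2] = +692.4413 N (tension)
  F[1-3] = -251.6106 N (compression)
  F[2-3] = -696.0852 N (compression)
  F[2-4] = +111.6778 N (tension)
  F[3-4] = +570.3072 N (tension)
  F[3-5] = -498.4839 N (compression)
  F[4-5] = -568.4519 N (compression)
  F[4-6] = +326.7382 N (tension)
  F[5-6] = -1655.1936 N (compression)
  Rx@0 = +273.6000 N
  Ry@0 = +586.6962 N
  Ry@6 = +1622.6238 N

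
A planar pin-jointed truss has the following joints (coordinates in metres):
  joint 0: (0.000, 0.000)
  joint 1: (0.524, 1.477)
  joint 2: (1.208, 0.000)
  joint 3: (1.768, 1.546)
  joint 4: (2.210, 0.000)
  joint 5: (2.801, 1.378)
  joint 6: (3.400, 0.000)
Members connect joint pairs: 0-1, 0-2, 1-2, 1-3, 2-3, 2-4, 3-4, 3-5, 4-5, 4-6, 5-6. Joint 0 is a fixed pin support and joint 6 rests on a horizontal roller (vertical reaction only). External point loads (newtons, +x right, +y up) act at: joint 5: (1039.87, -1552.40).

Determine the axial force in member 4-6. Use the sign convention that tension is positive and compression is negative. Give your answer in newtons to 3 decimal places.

739.125

N=7 nodes, M=11 members, R=3 reactions → 2N=14, M+R=14
member 0 (0-1): L=1.5672, (cx,cy)=(0.3344,0.9424)
member 1 (0-2): L=1.2080, (cx,cy)=(1.0000,0.0000)
member 2 (1-2): L=1.6277, (cx,cy)=(0.4202,-0.9074)
member 3 (1-3): L=1.2459, (cx,cy)=(0.9985,0.0554)
member 4 (2-3): L=1.6443, (cx,cy)=(0.3406,0.9402)
member 5 (2-4): L=1.0020, (cx,cy)=(1.0000,0.0000)
member 6 (3-4): L=1.6079, (cx,cy)=(0.2749,-0.9615)
member 7 (3-5): L=1.0466, (cx,cy)=(0.9870,-0.1605)
member 8 (4-5): L=1.4994, (cx,cy)=(0.3942,0.9190)
member 9 (4-6): L=1.1900, (cx,cy)=(1.0000,0.0000)
member 10 (5-6): L=1.5026, (cx,cy)=(0.3987,-0.9171)
solve A·x = −loads:
  F[0-1] = +156.9922 N (tension)
  F[0-2] = +987.3789 N (tension)
  F[1-2] = -155.8408 N (compression)
  F[1-3] = +118.1609 N (tension)
  F[2-3] = +150.4043 N (tension)
  F[2-4] = +870.6671 N (tension)
  F[3-4] = -191.4052 N (compression)
  F[3-5] = +224.7317 N (tension)
  F[4-5] = +200.2431 N (tension)
  F[4-6] = +739.1246 N (tension)
  F[5-6] = -1854.0546 N (compression)
  Rx@0 = -1039.8700 N
  Ry@0 = -147.9568 N
  Ry@6 = +1700.3568 N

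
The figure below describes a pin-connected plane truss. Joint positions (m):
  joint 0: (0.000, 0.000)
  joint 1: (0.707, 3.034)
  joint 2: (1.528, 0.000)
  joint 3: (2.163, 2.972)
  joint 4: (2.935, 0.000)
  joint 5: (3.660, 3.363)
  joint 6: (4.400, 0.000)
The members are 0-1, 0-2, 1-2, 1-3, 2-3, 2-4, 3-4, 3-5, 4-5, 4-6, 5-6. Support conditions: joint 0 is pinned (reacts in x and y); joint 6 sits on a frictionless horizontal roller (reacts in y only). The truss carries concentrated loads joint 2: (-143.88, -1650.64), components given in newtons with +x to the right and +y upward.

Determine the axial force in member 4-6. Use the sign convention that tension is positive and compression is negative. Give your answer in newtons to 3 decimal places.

126.133

N=7 nodes, M=11 members, R=3 reactions → 2N=14, M+R=14
member 0 (0-1): L=3.1153, (cx,cy)=(0.2269,0.9739)
member 1 (0-2): L=1.5280, (cx,cy)=(1.0000,0.0000)
member 2 (1-2): L=3.1431, (cx,cy)=(0.2612,-0.9653)
member 3 (1-3): L=1.4573, (cx,cy)=(0.9991,-0.0425)
member 4 (2-3): L=3.0391, (cx,cy)=(0.2089,0.9779)
member 5 (2-4): L=1.4070, (cx,cy)=(1.0000,0.0000)
member 6 (3-4): L=3.0706, (cx,cy)=(0.2514,-0.9679)
member 7 (3-5): L=1.5472, (cx,cy)=(0.9675,0.2527)
member 8 (4-5): L=3.4403, (cx,cy)=(0.2107,0.9775)
member 9 (4-6): L=1.4650, (cx,cy)=(1.0000,0.0000)
member 10 (5-6): L=3.4435, (cx,cy)=(0.2149,-0.9766)
solve A·x = −loads:
  F[0-1] = -1106.2835 N (compression)
  F[0-2] = +107.1860 N (tension)
  F[1-2] = +1140.3834 N (tension)
  F[1-3] = -549.4379 N (compression)
  F[2-3] = +562.2575 N (tension)
  F[2-4] = +431.4597 N (tension)
  F[3-4] = -663.6518 N (compression)
  F[3-5] = -273.4850 N (compression)
  F[4-5] = +657.0919 N (tension)
  F[4-6] = +126.1328 N (tension)
  F[5-6] = -586.9355 N (compression)
  Rx@0 = +143.8800 N
  Ry@0 = +1077.4177 N
  Ry@6 = +573.2223 N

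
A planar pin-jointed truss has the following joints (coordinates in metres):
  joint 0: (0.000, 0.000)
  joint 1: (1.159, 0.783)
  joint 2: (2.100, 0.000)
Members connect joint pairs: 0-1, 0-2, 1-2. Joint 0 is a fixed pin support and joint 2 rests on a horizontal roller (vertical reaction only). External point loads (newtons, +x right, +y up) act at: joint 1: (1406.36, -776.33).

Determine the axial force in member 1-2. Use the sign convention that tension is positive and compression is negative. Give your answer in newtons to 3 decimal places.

-1489.680

N=3 nodes, M=3 members, R=3 reactions → 2N=6, M+R=6
member 0 (0-1): L=1.3987, (cx,cy)=(0.8286,0.5598)
member 1 (0-2): L=2.1000, (cx,cy)=(1.0000,0.0000)
member 2 (1-2): L=1.2242, (cx,cy)=(0.7687,-0.6396)
solve A·x = −loads:
  F[0-1] = +315.2916 N (tension)
  F[0-2] = +1145.1016 N (tension)
  F[1-2] = -1489.6797 N (compression)
  Rx@0 = -1406.3600 N
  Ry@0 = -176.5016 N
  Ry@2 = +952.8316 N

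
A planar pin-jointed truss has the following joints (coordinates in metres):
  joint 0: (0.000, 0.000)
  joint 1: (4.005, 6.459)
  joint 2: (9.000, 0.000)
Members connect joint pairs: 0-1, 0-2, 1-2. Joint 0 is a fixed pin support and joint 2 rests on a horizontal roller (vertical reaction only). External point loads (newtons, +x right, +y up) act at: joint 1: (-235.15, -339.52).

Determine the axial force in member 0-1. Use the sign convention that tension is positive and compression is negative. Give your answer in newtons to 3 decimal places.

-420.287

N=3 nodes, M=3 members, R=3 reactions → 2N=6, M+R=6
member 0 (0-1): L=7.5999, (cx,cy)=(0.5270,0.8499)
member 1 (0-2): L=9.0000, (cx,cy)=(1.0000,0.0000)
member 2 (1-2): L=8.1651, (cx,cy)=(0.6118,-0.7911)
solve A·x = −loads:
  F[0-1] = -420.2873 N (compression)
  F[0-2] = -13.6672 N (compression)
  F[1-2] = +22.3411 N (tension)
  Rx@0 = +235.1500 N
  Ry@0 = +357.1929 N
  Ry@2 = -17.6729 N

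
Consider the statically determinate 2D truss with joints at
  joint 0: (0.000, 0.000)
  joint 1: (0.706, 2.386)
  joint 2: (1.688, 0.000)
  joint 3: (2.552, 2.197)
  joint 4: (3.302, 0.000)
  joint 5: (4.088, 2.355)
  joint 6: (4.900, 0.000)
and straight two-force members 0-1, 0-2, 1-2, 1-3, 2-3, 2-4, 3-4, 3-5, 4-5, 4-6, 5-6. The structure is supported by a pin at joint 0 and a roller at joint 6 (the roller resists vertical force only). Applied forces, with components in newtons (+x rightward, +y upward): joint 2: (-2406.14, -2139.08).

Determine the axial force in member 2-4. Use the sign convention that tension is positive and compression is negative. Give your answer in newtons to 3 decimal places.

787.538

N=7 nodes, M=11 members, R=3 reactions → 2N=14, M+R=14
member 0 (0-1): L=2.4883, (cx,cy)=(0.2837,0.9589)
member 1 (0-2): L=1.6880, (cx,cy)=(1.0000,0.0000)
member 2 (1-2): L=2.5802, (cx,cy)=(0.3806,-0.9247)
member 3 (1-3): L=1.8557, (cx,cy)=(0.9948,-0.1019)
member 4 (2-3): L=2.3608, (cx,cy)=(0.3660,0.9306)
member 5 (2-4): L=1.6140, (cx,cy)=(1.0000,0.0000)
member 6 (3-4): L=2.3215, (cx,cy)=(0.3231,-0.9464)
member 7 (3-5): L=1.5441, (cx,cy)=(0.9948,0.1023)
member 8 (4-5): L=2.4827, (cx,cy)=(0.3166,0.9486)
member 9 (4-6): L=1.5980, (cx,cy)=(1.0000,0.0000)
member 10 (5-6): L=2.4911, (cx,cy)=(0.3260,-0.9454)
solve A·x = −loads:
  F[0-1] = -1462.2836 N (compression)
  F[0-2] = -1991.2426 N (compression)
  F[1-2] = +1630.9629 N (tension)
  F[1-3] = -1041.0457 N (compression)
  F[2-3] = +677.8897 N (tension)
  F[2-4] = +787.5378 N (tension)
  F[3-4] = -834.9269 N (compression)
  F[3-5] = -520.5314 N (compression)
  F[4-5] = +833.0021 N (tension)
  F[4-6] = +254.0788 N (tension)
  F[5-6] = -779.4644 N (compression)
  Rx@0 = +2406.1400 N
  Ry@0 = +1402.1888 N
  Ry@6 = +736.8912 N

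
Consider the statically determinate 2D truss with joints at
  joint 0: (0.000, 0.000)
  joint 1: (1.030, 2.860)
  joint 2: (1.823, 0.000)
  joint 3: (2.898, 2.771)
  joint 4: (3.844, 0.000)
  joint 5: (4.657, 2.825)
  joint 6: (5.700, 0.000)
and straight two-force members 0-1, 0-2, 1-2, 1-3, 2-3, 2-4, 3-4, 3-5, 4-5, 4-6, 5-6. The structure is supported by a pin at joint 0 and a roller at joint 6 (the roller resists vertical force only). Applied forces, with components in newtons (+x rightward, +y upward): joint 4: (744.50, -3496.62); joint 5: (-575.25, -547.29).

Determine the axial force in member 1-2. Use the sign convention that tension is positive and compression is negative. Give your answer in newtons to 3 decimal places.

1629.951

N=7 nodes, M=11 members, R=3 reactions → 2N=14, M+R=14
member 0 (0-1): L=3.0398, (cx,cy)=(0.3388,0.9408)
member 1 (0-2): L=1.8230, (cx,cy)=(1.0000,0.0000)
member 2 (1-2): L=2.9679, (cx,cy)=(0.2672,-0.9636)
member 3 (1-3): L=1.8701, (cx,cy)=(0.9989,-0.0476)
member 4 (2-3): L=2.9722, (cx,cy)=(0.3617,0.9323)
member 5 (2-4): L=2.0210, (cx,cy)=(1.0000,0.0000)
member 6 (3-4): L=2.9280, (cx,cy)=(0.3231,-0.9464)
member 7 (3-5): L=1.7598, (cx,cy)=(0.9995,0.0307)
member 8 (4-5): L=2.9397, (cx,cy)=(0.2766,0.9610)
member 9 (4-6): L=1.8560, (cx,cy)=(1.0000,0.0000)
member 10 (5-6): L=3.0114, (cx,cy)=(0.3464,-0.9381)
solve A·x = −loads:
  F[0-1] = -1619.6018 N (compression)
  F[0-2] = +718.0293 N (tension)
  F[1-2] = +1629.9506 N (tension)
  F[1-3] = -985.4056 N (compression)
  F[2-3] = -1684.7464 N (compression)
  F[2-4] = +1762.8833 N (tension)
  F[3-4] = +1542.2870 N (tension)
  F[3-5] = -2092.9074 N (compression)
  F[4-5] = +2119.7234 N (tension)
  F[4-6] = +930.4354 N (tension)
  F[5-6] = -2686.3897 N (compression)
  Rx@0 = -169.2500 N
  Ry@0 = +1523.7950 N
  Ry@6 = +2520.1150 N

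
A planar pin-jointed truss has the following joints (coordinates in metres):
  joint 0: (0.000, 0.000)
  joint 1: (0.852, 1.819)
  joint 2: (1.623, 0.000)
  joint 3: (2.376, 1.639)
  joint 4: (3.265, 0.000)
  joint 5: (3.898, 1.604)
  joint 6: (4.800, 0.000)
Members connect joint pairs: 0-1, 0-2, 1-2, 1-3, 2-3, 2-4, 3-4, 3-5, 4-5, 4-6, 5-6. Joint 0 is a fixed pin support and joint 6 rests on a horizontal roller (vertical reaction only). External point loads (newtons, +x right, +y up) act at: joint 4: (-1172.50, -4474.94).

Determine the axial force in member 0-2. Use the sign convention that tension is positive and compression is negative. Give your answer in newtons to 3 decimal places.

N=7 nodes, M=11 members, R=3 reactions → 2N=14, M+R=14
member 0 (0-1): L=2.0086, (cx,cy)=(0.4242,0.9056)
member 1 (0-2): L=1.6230, (cx,cy)=(1.0000,0.0000)
member 2 (1-2): L=1.9757, (cx,cy)=(0.3903,-0.9207)
member 3 (1-3): L=1.5346, (cx,cy)=(0.9931,-0.1173)
member 4 (2-3): L=1.8037, (cx,cy)=(0.4175,0.9087)
member 5 (2-4): L=1.6420, (cx,cy)=(1.0000,0.0000)
member 6 (3-4): L=1.8646, (cx,cy)=(0.4768,-0.8790)
member 7 (3-5): L=1.5224, (cx,cy)=(0.9997,-0.0230)
member 8 (4-5): L=1.7244, (cx,cy)=(0.3671,0.9302)
member 9 (4-6): L=1.5350, (cx,cy)=(1.0000,0.0000)
member 10 (5-6): L=1.8402, (cx,cy)=(0.4902,-0.8716)
solve A·x = −loads:
  F[0-1] = -1580.2485 N (compression)
  F[0-2] = -502.2123 N (compression)
  F[1-2] = +1726.7194 N (tension)
  F[1-3] = -1353.4844 N (compression)
  F[2-3] = -1749.5609 N (compression)
  F[2-4] = +902.0401 N (tension)
  F[3-4] = +1703.5241 N (tension)
  F[3-5] = -2887.5165 N (compression)
  F[4-5] = +3200.9791 N (tension)
  F[4-6] = +1711.7145 N (tension)
  F[5-6] = -3492.1687 N (compression)
  Rx@0 = +1172.5000 N
  Ry@0 = +1431.0485 N
  Ry@6 = +3043.8915 N

-502.212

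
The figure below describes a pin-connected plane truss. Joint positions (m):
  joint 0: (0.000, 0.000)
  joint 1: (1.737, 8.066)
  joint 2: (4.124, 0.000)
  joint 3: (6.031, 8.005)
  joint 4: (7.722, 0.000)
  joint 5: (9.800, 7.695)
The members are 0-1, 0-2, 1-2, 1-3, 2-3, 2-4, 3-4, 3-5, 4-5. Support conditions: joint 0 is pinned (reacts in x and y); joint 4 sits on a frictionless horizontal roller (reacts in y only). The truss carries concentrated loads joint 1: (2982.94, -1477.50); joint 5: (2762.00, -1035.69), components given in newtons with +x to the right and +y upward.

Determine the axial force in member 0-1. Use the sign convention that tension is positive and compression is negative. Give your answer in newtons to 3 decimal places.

N=6 nodes, M=9 members, R=3 reactions → 2N=12, M+R=12
member 0 (0-1): L=8.2509, (cx,cy)=(0.2105,0.9776)
member 1 (0-2): L=4.1240, (cx,cy)=(1.0000,0.0000)
member 2 (1-2): L=8.4118, (cx,cy)=(0.2838,-0.9589)
member 3 (1-3): L=4.2944, (cx,cy)=(0.9999,-0.0142)
member 4 (2-3): L=8.2290, (cx,cy)=(0.2317,0.9728)
member 5 (2-4): L=3.5980, (cx,cy)=(1.0000,0.0000)
member 6 (3-4): L=8.1817, (cx,cy)=(0.2067,-0.9784)
member 7 (3-5): L=3.7817, (cx,cy)=(0.9966,-0.0820)
member 8 (4-5): L=7.9706, (cx,cy)=(0.2607,0.9654)
solve A·x = −loads:
  F[0-1] = +5116.3867 N (tension)
  F[0-2] = +4667.8269 N (tension)
  F[1-2] = -6757.1568 N (compression)
  F[1-3] = +11.6428 N (tension)
  F[2-3] = +6660.7101 N (tension)
  F[2-4] = +1206.7987 N (tension)
  F[3-4] = -6872.3524 N (compression)
  F[3-5] = +2985.6399 N (tension)
  F[4-5] = -819.2801 N (compression)
  Rx@0 = -5744.9400 N
  Ry@0 = -5001.7237 N
  Ry@4 = +7514.9137 N

5116.387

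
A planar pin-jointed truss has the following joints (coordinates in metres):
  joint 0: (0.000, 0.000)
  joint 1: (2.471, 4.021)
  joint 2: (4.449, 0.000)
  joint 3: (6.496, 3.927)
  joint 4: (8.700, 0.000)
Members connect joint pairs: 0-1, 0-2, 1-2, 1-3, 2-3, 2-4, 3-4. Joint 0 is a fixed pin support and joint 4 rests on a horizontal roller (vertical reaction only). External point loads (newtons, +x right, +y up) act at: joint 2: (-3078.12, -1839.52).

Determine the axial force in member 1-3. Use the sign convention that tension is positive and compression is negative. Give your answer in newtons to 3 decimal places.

N=5 nodes, M=7 members, R=3 reactions → 2N=10, M+R=10
member 0 (0-1): L=4.7196, (cx,cy)=(0.5236,0.8520)
member 1 (0-2): L=4.4490, (cx,cy)=(1.0000,0.0000)
member 2 (1-2): L=4.4812, (cx,cy)=(0.4414,-0.8973)
member 3 (1-3): L=4.0261, (cx,cy)=(0.9997,-0.0233)
member 4 (2-3): L=4.4285, (cx,cy)=(0.4622,0.8868)
member 5 (2-4): L=4.2510, (cx,cy)=(1.0000,0.0000)
member 6 (3-4): L=4.5032, (cx,cy)=(0.4894,-0.8720)
solve A·x = −loads:
  F[0-1] = -1054.9798 N (compression)
  F[0-2] = -2525.7691 N (compression)
  F[1-2] = +1027.8763 N (tension)
  F[1-3] = -1006.3320 N (compression)
  F[2-3] = +1034.3262 N (tension)
  F[2-4] = +527.9568 N (tension)
  F[3-4] = -1078.7218 N (compression)
  Rx@0 = +3078.1200 N
  Ry@0 = +898.8275 N
  Ry@4 = +940.6925 N

-1006.332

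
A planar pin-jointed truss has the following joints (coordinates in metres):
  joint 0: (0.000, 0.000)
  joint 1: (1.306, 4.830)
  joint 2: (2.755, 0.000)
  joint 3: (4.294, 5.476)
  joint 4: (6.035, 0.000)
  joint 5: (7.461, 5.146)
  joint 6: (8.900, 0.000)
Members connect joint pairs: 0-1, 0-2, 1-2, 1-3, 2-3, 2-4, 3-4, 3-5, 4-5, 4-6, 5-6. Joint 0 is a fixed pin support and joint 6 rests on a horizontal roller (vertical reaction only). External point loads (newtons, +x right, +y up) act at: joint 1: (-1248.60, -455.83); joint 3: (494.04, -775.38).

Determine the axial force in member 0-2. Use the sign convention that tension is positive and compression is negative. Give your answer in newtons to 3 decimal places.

-439.860

N=7 nodes, M=11 members, R=3 reactions → 2N=14, M+R=14
member 0 (0-1): L=5.0035, (cx,cy)=(0.2610,0.9653)
member 1 (0-2): L=2.7550, (cx,cy)=(1.0000,0.0000)
member 2 (1-2): L=5.0427, (cx,cy)=(0.2873,-0.9578)
member 3 (1-3): L=3.0570, (cx,cy)=(0.9774,0.2113)
member 4 (2-3): L=5.6882, (cx,cy)=(0.2706,0.9627)
member 5 (2-4): L=3.2800, (cx,cy)=(1.0000,0.0000)
member 6 (3-4): L=5.7461, (cx,cy)=(0.3030,-0.9530)
member 7 (3-5): L=3.1841, (cx,cy)=(0.9946,-0.1036)
member 8 (4-5): L=5.3399, (cx,cy)=(0.2670,0.9637)
member 9 (4-6): L=2.8650, (cx,cy)=(1.0000,0.0000)
member 10 (5-6): L=5.3434, (cx,cy)=(0.2693,-0.9631)
solve A·x = −loads:
  F[0-1] = -1205.6553 N (compression)
  F[0-2] = -439.8601 N (compression)
  F[1-2] = +892.1383 N (tension)
  F[1-3] = +693.2000 N (tension)
  F[2-3] = -887.6196 N (compression)
  F[2-4] = +56.6503 N (tension)
  F[3-4] = -66.6878 N (compression)
  F[3-5] = -36.6420 N (compression)
  F[4-5] = +65.9481 N (tension)
  F[4-6] = +18.8336 N (tension)
  F[5-6] = -69.9343 N (compression)
  Rx@0 = +754.5600 N
  Ry@0 = +1163.8594 N
  Ry@6 = +67.3506 N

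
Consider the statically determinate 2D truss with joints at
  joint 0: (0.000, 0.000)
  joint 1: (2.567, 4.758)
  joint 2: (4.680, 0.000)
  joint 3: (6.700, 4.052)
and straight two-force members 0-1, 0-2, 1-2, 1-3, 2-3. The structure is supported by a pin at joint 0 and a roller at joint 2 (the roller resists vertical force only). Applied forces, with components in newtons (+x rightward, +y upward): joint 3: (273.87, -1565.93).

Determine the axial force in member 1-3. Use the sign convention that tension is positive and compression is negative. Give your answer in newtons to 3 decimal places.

N=4 nodes, M=5 members, R=3 reactions → 2N=8, M+R=8
member 0 (0-1): L=5.4063, (cx,cy)=(0.4748,0.8801)
member 1 (0-2): L=4.6800, (cx,cy)=(1.0000,0.0000)
member 2 (1-2): L=5.2061, (cx,cy)=(0.4059,-0.9139)
member 3 (1-3): L=4.1929, (cx,cy)=(0.9857,-0.1684)
member 4 (2-3): L=4.5276, (cx,cy)=(0.4462,0.8950)
solve A·x = −loads:
  F[0-1] = +1037.4146 N (tension)
  F[0-2] = -218.7117 N (compression)
  F[1-2] = -1180.6257 N (compression)
  F[1-3] = +985.8395 N (tension)
  F[2-3] = -1564.2469 N (compression)
  Rx@0 = -273.8700 N
  Ry@0 = -913.0128 N
  Ry@2 = +2478.9428 N

985.839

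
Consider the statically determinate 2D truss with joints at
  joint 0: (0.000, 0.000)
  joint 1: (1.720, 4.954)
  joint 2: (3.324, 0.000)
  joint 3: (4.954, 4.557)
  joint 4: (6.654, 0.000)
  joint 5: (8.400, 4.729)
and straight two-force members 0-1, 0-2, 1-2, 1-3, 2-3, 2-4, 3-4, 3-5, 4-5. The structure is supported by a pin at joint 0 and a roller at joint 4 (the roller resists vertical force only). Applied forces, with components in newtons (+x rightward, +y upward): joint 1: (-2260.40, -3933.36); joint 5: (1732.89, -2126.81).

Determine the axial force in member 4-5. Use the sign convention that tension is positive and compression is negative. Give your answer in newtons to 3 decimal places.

-2403.636

N=6 nodes, M=9 members, R=3 reactions → 2N=12, M+R=12
member 0 (0-1): L=5.2441, (cx,cy)=(0.3280,0.9447)
member 1 (0-2): L=3.3240, (cx,cy)=(1.0000,0.0000)
member 2 (1-2): L=5.2072, (cx,cy)=(0.3080,-0.9514)
member 3 (1-3): L=3.2583, (cx,cy)=(0.9925,-0.1218)
member 4 (2-3): L=4.8397, (cx,cy)=(0.3368,0.9416)
member 5 (2-4): L=3.3300, (cx,cy)=(1.0000,0.0000)
member 6 (3-4): L=4.8638, (cx,cy)=(0.3495,-0.9369)
member 7 (3-5): L=3.4503, (cx,cy)=(0.9988,0.0499)
member 8 (4-5): L=5.0410, (cx,cy)=(0.3464,0.9381)
solve A·x = −loads:
  F[0-1] = -2974.4243 N (compression)
  F[0-2] = +448.0656 N (tension)
  F[1-2] = -1402.4217 N (compression)
  F[1-3] = +1729.7069 N (tension)
  F[2-3] = +1417.0134 N (tension)
  F[2-4] = -461.1717 N (compression)
  F[3-4] = -1062.4386 N (compression)
  F[3-5] = +2568.6022 N (tension)
  F[4-5] = -2403.6364 N (compression)
  Rx@0 = +527.5100 N
  Ry@0 = +2809.8847 N
  Ry@4 = +3250.2853 N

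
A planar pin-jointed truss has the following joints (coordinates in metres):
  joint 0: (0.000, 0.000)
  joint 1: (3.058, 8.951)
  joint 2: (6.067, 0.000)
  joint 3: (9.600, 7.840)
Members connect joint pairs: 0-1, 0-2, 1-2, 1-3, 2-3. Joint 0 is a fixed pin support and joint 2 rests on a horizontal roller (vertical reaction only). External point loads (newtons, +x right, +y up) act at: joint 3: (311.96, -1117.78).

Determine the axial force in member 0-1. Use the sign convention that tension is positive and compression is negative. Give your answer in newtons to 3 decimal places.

1113.859

N=4 nodes, M=5 members, R=3 reactions → 2N=8, M+R=8
member 0 (0-1): L=9.4590, (cx,cy)=(0.3233,0.9463)
member 1 (0-2): L=6.0670, (cx,cy)=(1.0000,0.0000)
member 2 (1-2): L=9.4432, (cx,cy)=(0.3186,-0.9479)
member 3 (1-3): L=6.6357, (cx,cy)=(0.9859,-0.1674)
member 4 (2-3): L=8.5993, (cx,cy)=(0.4108,0.9117)
solve A·x = −loads:
  F[0-1] = +1113.8586 N (tension)
  F[0-2] = -48.1412 N (compression)
  F[1-2] = -1247.7575 N (compression)
  F[1-3] = +768.5366 N (tension)
  F[2-3] = -1084.8974 N (compression)
  Rx@0 = -311.9600 N
  Ry@0 = -1054.0437 N
  Ry@2 = +2171.8237 N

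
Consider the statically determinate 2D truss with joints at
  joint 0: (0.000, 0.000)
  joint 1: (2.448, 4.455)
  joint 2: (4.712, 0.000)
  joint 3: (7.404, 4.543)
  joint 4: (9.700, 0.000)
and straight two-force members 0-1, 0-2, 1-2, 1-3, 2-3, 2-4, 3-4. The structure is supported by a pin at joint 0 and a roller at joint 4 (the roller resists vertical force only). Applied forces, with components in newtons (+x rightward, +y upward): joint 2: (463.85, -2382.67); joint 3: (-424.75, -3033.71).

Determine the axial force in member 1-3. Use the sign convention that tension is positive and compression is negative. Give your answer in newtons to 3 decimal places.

-2245.920

N=5 nodes, M=7 members, R=3 reactions → 2N=10, M+R=10
member 0 (0-1): L=5.0833, (cx,cy)=(0.4816,0.8764)
member 1 (0-2): L=4.7120, (cx,cy)=(1.0000,0.0000)
member 2 (1-2): L=4.9973, (cx,cy)=(0.4530,-0.8915)
member 3 (1-3): L=4.9568, (cx,cy)=(0.9998,0.0178)
member 4 (2-3): L=5.2807, (cx,cy)=(0.5098,0.8603)
member 5 (2-4): L=4.9880, (cx,cy)=(1.0000,0.0000)
member 6 (3-4): L=5.0902, (cx,cy)=(0.4511,-0.8925)
solve A·x = −loads:
  F[0-1] = -2444.3636 N (compression)
  F[0-2] = +1216.2539 N (tension)
  F[1-2] = +2358.2792 N (tension)
  F[1-3] = -2245.9197 N (compression)
  F[2-3] = +325.8103 N (tension)
  F[2-4] = +1654.7236 N (tension)
  F[3-4] = -3668.5225 N (compression)
  Rx@0 = -39.1000 N
  Ry@0 = +2142.2469 N
  Ry@4 = +3274.1331 N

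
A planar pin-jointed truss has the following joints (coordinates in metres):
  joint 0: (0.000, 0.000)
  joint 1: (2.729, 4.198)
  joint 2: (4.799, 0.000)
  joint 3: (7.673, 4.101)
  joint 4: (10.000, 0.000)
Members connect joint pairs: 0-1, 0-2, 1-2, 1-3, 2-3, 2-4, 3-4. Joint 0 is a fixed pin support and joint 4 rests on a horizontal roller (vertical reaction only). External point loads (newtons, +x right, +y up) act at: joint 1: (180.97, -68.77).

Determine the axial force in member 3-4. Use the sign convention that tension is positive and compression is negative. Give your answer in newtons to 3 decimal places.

N=5 nodes, M=7 members, R=3 reactions → 2N=10, M+R=10
member 0 (0-1): L=5.0071, (cx,cy)=(0.5450,0.8384)
member 1 (0-2): L=4.7990, (cx,cy)=(1.0000,0.0000)
member 2 (1-2): L=4.6806, (cx,cy)=(0.4423,-0.8969)
member 3 (1-3): L=4.9450, (cx,cy)=(0.9998,-0.0196)
member 4 (2-3): L=5.0078, (cx,cy)=(0.5739,0.8189)
member 5 (2-4): L=5.2010, (cx,cy)=(1.0000,0.0000)
member 6 (3-4): L=4.7152, (cx,cy)=(0.4935,-0.8697)
solve A·x = −loads:
  F[0-1] = +30.9733 N (tension)
  F[0-2] = +164.0886 N (tension)
  F[1-2] = -103.0372 N (compression)
  F[1-3] = -118.5432 N (compression)
  F[2-3] = +112.8473 N (tension)
  F[2-4] = +53.7568 N (tension)
  F[3-4] = -108.9274 N (compression)
  Rx@0 = -180.9700 N
  Ry@0 = -25.9685 N
  Ry@4 = +94.7385 N

-108.927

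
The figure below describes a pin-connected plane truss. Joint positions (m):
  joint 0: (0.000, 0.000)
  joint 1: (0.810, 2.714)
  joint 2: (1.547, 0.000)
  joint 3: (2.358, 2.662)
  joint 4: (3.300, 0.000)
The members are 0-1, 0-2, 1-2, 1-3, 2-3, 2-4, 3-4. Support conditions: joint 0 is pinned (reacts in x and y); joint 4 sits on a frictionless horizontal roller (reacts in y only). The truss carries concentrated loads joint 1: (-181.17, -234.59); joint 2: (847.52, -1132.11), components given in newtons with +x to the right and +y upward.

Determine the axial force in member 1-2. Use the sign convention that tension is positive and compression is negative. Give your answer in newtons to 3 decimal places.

727.866

N=5 nodes, M=7 members, R=3 reactions → 2N=10, M+R=10
member 0 (0-1): L=2.8323, (cx,cy)=(0.2860,0.9582)
member 1 (0-2): L=1.5470, (cx,cy)=(1.0000,0.0000)
member 2 (1-2): L=2.8123, (cx,cy)=(0.2621,-0.9651)
member 3 (1-3): L=1.5489, (cx,cy)=(0.9994,-0.0336)
member 4 (2-3): L=2.7828, (cx,cy)=(0.2914,0.9566)
member 5 (2-4): L=1.7530, (cx,cy)=(1.0000,0.0000)
member 6 (3-4): L=2.8238, (cx,cy)=(0.3336,-0.9427)
solve A·x = −loads:
  F[0-1] = -967.8205 N (compression)
  F[0-2] = +943.1342 N (tension)
  F[1-2] = +727.8660 N (tension)
  F[1-3] = -286.5233 N (compression)
  F[2-3] = +449.1811 N (tension)
  F[2-4] = +155.4555 N (tension)
  F[3-4] = -465.9964 N (compression)
  Rx@0 = -666.3500 N
  Ry@0 = +927.3980 N
  Ry@4 = +439.3020 N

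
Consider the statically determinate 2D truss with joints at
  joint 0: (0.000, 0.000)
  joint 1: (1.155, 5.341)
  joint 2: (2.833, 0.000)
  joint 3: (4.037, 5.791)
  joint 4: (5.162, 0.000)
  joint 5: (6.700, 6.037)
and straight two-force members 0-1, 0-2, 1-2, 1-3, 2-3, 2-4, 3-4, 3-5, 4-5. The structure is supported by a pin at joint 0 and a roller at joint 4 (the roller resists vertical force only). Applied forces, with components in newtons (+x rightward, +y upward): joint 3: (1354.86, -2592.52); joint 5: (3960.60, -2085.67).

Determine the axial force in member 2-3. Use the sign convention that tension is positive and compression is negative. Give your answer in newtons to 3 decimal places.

N=6 nodes, M=9 members, R=3 reactions → 2N=12, M+R=12
member 0 (0-1): L=5.4645, (cx,cy)=(0.2114,0.9774)
member 1 (0-2): L=2.8330, (cx,cy)=(1.0000,0.0000)
member 2 (1-2): L=5.5984, (cx,cy)=(0.2997,-0.9540)
member 3 (1-3): L=2.9169, (cx,cy)=(0.9880,0.1543)
member 4 (2-3): L=5.9148, (cx,cy)=(0.2036,0.9791)
member 5 (2-4): L=2.3290, (cx,cy)=(1.0000,0.0000)
member 6 (3-4): L=5.8993, (cx,cy)=(0.1907,-0.9816)
member 7 (3-5): L=2.6743, (cx,cy)=(0.9958,0.0920)
member 8 (4-5): L=6.2298, (cx,cy)=(0.2469,0.9690)
solve A·x = −loads:
  F[0-1] = +6351.8196 N (tension)
  F[0-2] = +3972.9021 N (tension)
  F[1-2] = -5993.7419 N (compression)
  F[1-3] = +3177.0914 N (tension)
  F[2-3] = +5840.4556 N (tension)
  F[2-4] = +987.5443 N (tension)
  F[3-4] = -8532.4668 N (compression)
  F[3-5] = +4619.7986 N (tension)
  F[4-5] = -2590.8177 N (compression)
  Rx@0 = -5315.4600 N
  Ry@0 = -6208.3130 N
  Ry@4 = +10886.5030 N

5840.456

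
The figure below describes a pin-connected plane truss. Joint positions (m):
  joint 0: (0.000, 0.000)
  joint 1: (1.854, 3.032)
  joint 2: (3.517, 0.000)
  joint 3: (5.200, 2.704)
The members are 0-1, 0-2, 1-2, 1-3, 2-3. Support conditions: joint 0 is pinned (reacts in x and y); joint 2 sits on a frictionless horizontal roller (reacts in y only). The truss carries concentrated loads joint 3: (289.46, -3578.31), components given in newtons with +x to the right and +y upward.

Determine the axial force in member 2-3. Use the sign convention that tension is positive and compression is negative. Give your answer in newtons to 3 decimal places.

-3940.939

N=4 nodes, M=5 members, R=3 reactions → 2N=8, M+R=8
member 0 (0-1): L=3.5539, (cx,cy)=(0.5217,0.8531)
member 1 (0-2): L=3.5170, (cx,cy)=(1.0000,0.0000)
member 2 (1-2): L=3.4581, (cx,cy)=(0.4809,-0.8768)
member 3 (1-3): L=3.3620, (cx,cy)=(0.9952,-0.0976)
member 4 (2-3): L=3.1850, (cx,cy)=(0.5284,0.8490)
solve A·x = −loads:
  F[0-1] = +2267.9517 N (tension)
  F[0-2] = -893.6797 N (compression)
  F[1-2] = -2472.0082 N (compression)
  F[1-3] = +2383.2905 N (tension)
  F[2-3] = -3940.9389 N (compression)
  Rx@0 = -289.4600 N
  Ry@0 = -1934.8864 N
  Ry@2 = +5513.1964 N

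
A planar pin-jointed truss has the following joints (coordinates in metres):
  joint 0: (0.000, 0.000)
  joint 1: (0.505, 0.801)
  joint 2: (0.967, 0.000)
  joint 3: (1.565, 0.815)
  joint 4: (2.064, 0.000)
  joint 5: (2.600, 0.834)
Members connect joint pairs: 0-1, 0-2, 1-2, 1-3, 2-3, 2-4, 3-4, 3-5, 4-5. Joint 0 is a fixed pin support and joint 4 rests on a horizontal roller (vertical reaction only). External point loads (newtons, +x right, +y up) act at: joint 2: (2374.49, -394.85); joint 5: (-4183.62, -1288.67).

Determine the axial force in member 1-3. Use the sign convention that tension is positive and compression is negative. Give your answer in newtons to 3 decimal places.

N=6 nodes, M=9 members, R=3 reactions → 2N=12, M+R=12
member 0 (0-1): L=0.9469, (cx,cy)=(0.5333,0.8459)
member 1 (0-2): L=0.9670, (cx,cy)=(1.0000,0.0000)
member 2 (1-2): L=0.9247, (cx,cy)=(0.4996,-0.8662)
member 3 (1-3): L=1.0601, (cx,cy)=(0.9999,0.0132)
member 4 (2-3): L=1.0109, (cx,cy)=(0.5916,0.8062)
member 5 (2-4): L=1.0970, (cx,cy)=(1.0000,0.0000)
member 6 (3-4): L=0.9556, (cx,cy)=(0.5222,-0.8528)
member 7 (3-5): L=1.0352, (cx,cy)=(0.9998,0.0184)
member 8 (4-5): L=0.9914, (cx,cy)=(0.5407,0.8412)
solve A·x = −loads:
  F[0-1] = -1850.8704 N (compression)
  F[0-2] = -822.0287 N (compression)
  F[1-2] = +1778.8426 N (tension)
  F[1-3] = -1876.0260 N (compression)
  F[2-3] = -1421.4663 N (compression)
  F[2-4] = -1466.8494 N (compression)
  F[3-4] = +1299.7688 N (tension)
  F[3-5] = -3396.0422 N (compression)
  F[4-5] = -1457.7669 N (compression)
  Rx@0 = +1809.1300 N
  Ry@0 = +1565.6795 N
  Ry@4 = +117.8405 N

-1876.026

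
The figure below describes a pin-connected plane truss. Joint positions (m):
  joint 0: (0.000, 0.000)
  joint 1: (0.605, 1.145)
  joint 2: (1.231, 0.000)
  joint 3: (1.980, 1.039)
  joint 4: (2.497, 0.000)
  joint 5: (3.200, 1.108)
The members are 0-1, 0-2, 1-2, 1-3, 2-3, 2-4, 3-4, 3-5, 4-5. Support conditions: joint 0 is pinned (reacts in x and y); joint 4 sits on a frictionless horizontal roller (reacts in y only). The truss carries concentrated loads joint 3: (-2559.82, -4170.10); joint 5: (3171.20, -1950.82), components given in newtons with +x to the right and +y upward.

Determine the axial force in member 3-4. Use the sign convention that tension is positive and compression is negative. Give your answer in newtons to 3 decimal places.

-4400.043

N=6 nodes, M=9 members, R=3 reactions → 2N=12, M+R=12
member 0 (0-1): L=1.2950, (cx,cy)=(0.4672,0.8842)
member 1 (0-2): L=1.2310, (cx,cy)=(1.0000,0.0000)
member 2 (1-2): L=1.3050, (cx,cy)=(0.4797,-0.8774)
member 3 (1-3): L=1.3791, (cx,cy)=(0.9970,-0.0769)
member 4 (2-3): L=1.2808, (cx,cy)=(0.5848,0.8112)
member 5 (2-4): L=1.2660, (cx,cy)=(1.0000,0.0000)
member 6 (3-4): L=1.1605, (cx,cy)=(0.4455,-0.8953)
member 7 (3-5): L=1.2219, (cx,cy)=(0.9984,0.0565)
member 8 (4-5): L=1.3122, (cx,cy)=(0.5357,0.8444)
solve A·x = −loads:
  F[0-1] = +31.4896 N (tension)
  F[0-2] = +596.6687 N (tension)
  F[1-2] = -34.4770 N (compression)
  F[1-3] = +31.3430 N (tension)
  F[2-3] = +37.2921 N (tension)
  F[2-4] = +558.3222 N (tension)
  F[3-4] = -4400.0430 N (compression)
  F[3-5] = +4580.3585 N (tension)
  F[4-5] = -2616.6575 N (compression)
  Rx@0 = -611.3800 N
  Ry@0 = -27.8420 N
  Ry@4 = +6148.7620 N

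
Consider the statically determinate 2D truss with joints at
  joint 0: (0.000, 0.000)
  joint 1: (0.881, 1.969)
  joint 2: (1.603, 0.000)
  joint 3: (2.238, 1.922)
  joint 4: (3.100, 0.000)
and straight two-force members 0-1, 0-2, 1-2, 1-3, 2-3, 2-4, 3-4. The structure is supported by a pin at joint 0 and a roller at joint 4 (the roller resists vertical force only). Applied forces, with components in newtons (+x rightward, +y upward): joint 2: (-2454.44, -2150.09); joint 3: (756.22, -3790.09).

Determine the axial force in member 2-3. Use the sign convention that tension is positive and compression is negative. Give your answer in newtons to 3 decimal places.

505.950

N=5 nodes, M=7 members, R=3 reactions → 2N=10, M+R=10
member 0 (0-1): L=2.1571, (cx,cy)=(0.4084,0.9128)
member 1 (0-2): L=1.6030, (cx,cy)=(1.0000,0.0000)
member 2 (1-2): L=2.0972, (cx,cy)=(0.3443,-0.9389)
member 3 (1-3): L=1.3578, (cx,cy)=(0.9994,-0.0346)
member 4 (2-3): L=2.0242, (cx,cy)=(0.3137,0.9495)
member 5 (2-4): L=1.4970, (cx,cy)=(1.0000,0.0000)
member 6 (3-4): L=2.1064, (cx,cy)=(0.4092,-0.9124)
solve A·x = −loads:
  F[0-1] = -1778.4033 N (compression)
  F[0-2] = -971.8901 N (compression)
  F[1-2] = +1778.3913 N (tension)
  F[1-3] = -1339.3770 N (compression)
  F[2-3] = +505.9501 N (tension)
  F[2-4] = +1936.0742 N (tension)
  F[3-4] = -4731.1390 N (compression)
  Rx@0 = +1698.2200 N
  Ry@0 = +1623.3185 N
  Ry@4 = +4316.8615 N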